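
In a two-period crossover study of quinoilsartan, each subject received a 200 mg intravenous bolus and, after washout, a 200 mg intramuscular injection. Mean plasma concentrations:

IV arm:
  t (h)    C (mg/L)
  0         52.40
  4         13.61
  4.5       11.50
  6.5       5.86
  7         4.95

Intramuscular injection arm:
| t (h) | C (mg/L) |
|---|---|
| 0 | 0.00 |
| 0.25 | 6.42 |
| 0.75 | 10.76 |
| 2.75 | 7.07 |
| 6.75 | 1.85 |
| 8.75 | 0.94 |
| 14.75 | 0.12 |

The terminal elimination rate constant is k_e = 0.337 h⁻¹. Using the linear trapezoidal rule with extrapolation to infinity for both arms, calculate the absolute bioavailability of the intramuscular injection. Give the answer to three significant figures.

Trapezoidal AUC_0→7 (IV):
  [0→4]: (52.40+13.61)/2 × 4 = 132.02
  [4→4.5]: (13.61+11.50)/2 × 0.5 = 6.2775
  [4.5→6.5]: (11.50+5.86)/2 × 2 = 17.36
  [6.5→7]: (5.86+4.95)/2 × 0.5 = 2.7025
  Sum = 158.36 mg/L·h
IV tail: 4.95/0.337 = 14.688; AUC_iv,0→∞ = 158.36 + 14.688 = 173.048 mg/L·h
Trapezoidal AUC_0→14.75 (intramuscular injection):
  [0→0.25]: (0.00+6.42)/2 × 0.25 = 0.8025
  [0.25→0.75]: (6.42+10.76)/2 × 0.5 = 4.295
  [0.75→2.75]: (10.76+7.07)/2 × 2 = 17.83
  [2.75→6.75]: (7.07+1.85)/2 × 4 = 17.84
  [6.75→8.75]: (1.85+0.94)/2 × 2 = 2.79
  [8.75→14.75]: (0.94+0.12)/2 × 6 = 3.18
  Sum = 46.7375 mg/L·h
intramuscular injection tail: 0.12/0.337 = 0.356; AUC_ev,0→∞ = 46.7375 + 0.356 = 47.0935 mg/L·h
F = (AUC_ev/D_ev)/(AUC_iv/D_iv) = (47.0935/200)/(173.048/200) = 0.2354675/0.86524 = 0.2721

F = 0.272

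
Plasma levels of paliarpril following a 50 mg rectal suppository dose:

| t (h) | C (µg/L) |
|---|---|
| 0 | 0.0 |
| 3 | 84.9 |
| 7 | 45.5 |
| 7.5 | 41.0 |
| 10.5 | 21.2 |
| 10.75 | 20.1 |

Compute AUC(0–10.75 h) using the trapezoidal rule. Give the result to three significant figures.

Trapezoidal AUC_0→10.75:
  [0→3]: (0.0+84.9)/2 × 3 = 127.35
  [3→7]: (84.9+45.5)/2 × 4 = 260.8
  [7→7.5]: (45.5+41.0)/2 × 0.5 = 21.625
  [7.5→10.5]: (41.0+21.2)/2 × 3 = 93.3
  [10.5→10.75]: (21.2+20.1)/2 × 0.25 = 5.1625
  Sum = 508.2375 µg/L·h

AUC = 508 µg/L·h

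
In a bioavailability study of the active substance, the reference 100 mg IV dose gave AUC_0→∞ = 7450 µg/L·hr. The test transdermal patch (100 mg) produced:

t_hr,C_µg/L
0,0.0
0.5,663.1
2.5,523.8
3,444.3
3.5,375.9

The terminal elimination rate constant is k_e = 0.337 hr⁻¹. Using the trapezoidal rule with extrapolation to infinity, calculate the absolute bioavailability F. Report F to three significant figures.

F = 0.391

Trapezoidal AUC_0→3.5 (transdermal patch):
  [0→0.5]: (0.0+663.1)/2 × 0.5 = 165.775
  [0.5→2.5]: (663.1+523.8)/2 × 2 = 1186.9
  [2.5→3]: (523.8+444.3)/2 × 0.5 = 242.025
  [3→3.5]: (444.3+375.9)/2 × 0.5 = 205.05
  Sum = 1799.75 µg/L·hr
Tail: C_last/k_e = 375.9/0.337 = 1115.430
AUC_0→∞ (transdermal patch) = 1799.75 + 1115.430 = 2915.18 µg/L·hr
F = (AUC_ev/D_ev)/(AUC_iv/D_iv) = (2915.18/100)/(7450/100) = 29.1518/74.5 = 0.3913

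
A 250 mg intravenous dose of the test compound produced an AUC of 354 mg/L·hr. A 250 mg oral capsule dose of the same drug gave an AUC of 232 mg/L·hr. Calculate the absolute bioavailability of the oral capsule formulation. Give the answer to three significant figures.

F = (AUC_ev / D_ev) / (AUC_iv / D_iv)
  = (232/250) / (354/250)
  = 0.928 / 1.416 = 0.6554

F = 0.655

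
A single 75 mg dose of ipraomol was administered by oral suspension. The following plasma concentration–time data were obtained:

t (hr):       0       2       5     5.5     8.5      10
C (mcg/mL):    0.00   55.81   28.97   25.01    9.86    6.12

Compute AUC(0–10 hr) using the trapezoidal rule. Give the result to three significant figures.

Trapezoidal AUC_0→10:
  [0→2]: (0.00+55.81)/2 × 2 = 55.81
  [2→5]: (55.81+28.97)/2 × 3 = 127.17
  [5→5.5]: (28.97+25.01)/2 × 0.5 = 13.495
  [5.5→8.5]: (25.01+9.86)/2 × 3 = 52.305
  [8.5→10]: (9.86+6.12)/2 × 1.5 = 11.985
  Sum = 260.765 mcg/mL·hr

AUC = 261 mcg/mL·hr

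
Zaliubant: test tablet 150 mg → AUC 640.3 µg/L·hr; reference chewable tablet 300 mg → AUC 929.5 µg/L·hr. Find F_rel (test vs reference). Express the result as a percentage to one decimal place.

F_rel = 137.8%

F_rel = (AUC_test/D_test) / (AUC_ref/D_ref)
      = (640.3/150) / (929.5/300)
      = 4.26867 / 3.09833 = 1.3777 = 137.77%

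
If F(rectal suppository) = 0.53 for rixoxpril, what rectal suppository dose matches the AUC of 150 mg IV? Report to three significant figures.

For equal systemic exposure: F × D_ev = D_iv
D_ev = D_iv / F = 150 / 0.53 = 283.019 mg

D_rectal = 283 mg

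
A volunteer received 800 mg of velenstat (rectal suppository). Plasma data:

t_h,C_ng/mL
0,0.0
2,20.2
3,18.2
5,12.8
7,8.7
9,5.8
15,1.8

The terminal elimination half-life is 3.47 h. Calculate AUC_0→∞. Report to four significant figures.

Trapezoidal AUC_0→15:
  [0→2]: (0.0+20.2)/2 × 2 = 20.2
  [2→3]: (20.2+18.2)/2 × 1 = 19.2
  [3→5]: (18.2+12.8)/2 × 2 = 31.0
  [5→7]: (12.8+8.7)/2 × 2 = 21.5
  [7→9]: (8.7+5.8)/2 × 2 = 14.5
  [9→15]: (5.8+1.8)/2 × 6 = 22.8
  Sum = 129.2 ng/mL·h
k_e = ln2 / t½ = 0.693147 / 3.47 = 0.1998 h^-1
Extrapolated tail: C_last / k_e = 1.8 / 0.1998 = 9.009
AUC_0→∞ = 129.2 + 9.009 = 138.209 ng/mL·h

AUC = 138.2 ng/mL·h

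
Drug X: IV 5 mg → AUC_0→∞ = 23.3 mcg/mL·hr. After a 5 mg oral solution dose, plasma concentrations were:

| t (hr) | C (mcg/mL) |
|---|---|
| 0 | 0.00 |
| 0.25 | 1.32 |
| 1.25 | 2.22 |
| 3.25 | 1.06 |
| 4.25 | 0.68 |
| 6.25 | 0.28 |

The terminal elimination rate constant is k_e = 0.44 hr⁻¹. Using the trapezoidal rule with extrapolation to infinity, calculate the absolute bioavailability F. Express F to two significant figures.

F = 0.33

Trapezoidal AUC_0→6.25 (oral solution):
  [0→0.25]: (0.00+1.32)/2 × 0.25 = 0.165
  [0.25→1.25]: (1.32+2.22)/2 × 1 = 1.77
  [1.25→3.25]: (2.22+1.06)/2 × 2 = 3.28
  [3.25→4.25]: (1.06+0.68)/2 × 1 = 0.87
  [4.25→6.25]: (0.68+0.28)/2 × 2 = 0.96
  Sum = 7.045 mcg/mL·hr
Tail: C_last/k_e = 0.28/0.44 = 0.636
AUC_0→∞ (oral solution) = 7.045 + 0.636 = 7.681 mcg/mL·hr
F = (AUC_ev/D_ev)/(AUC_iv/D_iv) = (7.681/5)/(23.3/5) = 1.5362/4.66 = 0.3297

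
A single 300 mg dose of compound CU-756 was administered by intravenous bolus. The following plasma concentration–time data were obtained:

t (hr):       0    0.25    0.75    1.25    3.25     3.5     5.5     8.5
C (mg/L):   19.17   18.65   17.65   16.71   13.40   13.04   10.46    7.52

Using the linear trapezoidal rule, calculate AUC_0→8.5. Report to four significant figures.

AUC = 106.3 mg/L·hr

Trapezoidal AUC_0→8.5:
  [0→0.25]: (19.17+18.65)/2 × 0.25 = 4.7275
  [0.25→0.75]: (18.65+17.65)/2 × 0.5 = 9.075
  [0.75→1.25]: (17.65+16.71)/2 × 0.5 = 8.59
  [1.25→3.25]: (16.71+13.40)/2 × 2 = 30.11
  [3.25→3.5]: (13.40+13.04)/2 × 0.25 = 3.305
  [3.5→5.5]: (13.04+10.46)/2 × 2 = 23.5
  [5.5→8.5]: (10.46+7.52)/2 × 3 = 26.97
  Sum = 106.2775 mg/L·hr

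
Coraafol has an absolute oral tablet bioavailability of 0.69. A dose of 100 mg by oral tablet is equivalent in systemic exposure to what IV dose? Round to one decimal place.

Systemic exposure from an extravascular dose = F × D_ev, so the equivalent IV dose is F × D_ev.
D_iv = F × D_ev = 0.69 × 100 = 69 mg

D_iv = 69.0 mg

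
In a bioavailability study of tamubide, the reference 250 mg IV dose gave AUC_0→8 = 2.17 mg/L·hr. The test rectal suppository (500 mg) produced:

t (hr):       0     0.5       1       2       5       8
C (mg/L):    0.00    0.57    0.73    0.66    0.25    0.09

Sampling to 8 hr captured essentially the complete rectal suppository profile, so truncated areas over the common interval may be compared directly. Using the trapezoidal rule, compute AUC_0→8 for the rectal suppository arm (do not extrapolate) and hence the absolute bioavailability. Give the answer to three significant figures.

Trapezoidal AUC_0→8 (rectal suppository):
  [0→0.5]: (0.00+0.57)/2 × 0.5 = 0.1425
  [0.5→1]: (0.57+0.73)/2 × 0.5 = 0.325
  [1→2]: (0.73+0.66)/2 × 1 = 0.695
  [2→5]: (0.66+0.25)/2 × 3 = 1.365
  [5→8]: (0.25+0.09)/2 × 3 = 0.51
  Sum = 3.0375 mg/L·hr
F = (AUC_ev/D_ev)/(AUC_iv/D_iv) = (3.0375/500)/(2.17/250) = 0.006075/0.00868 = 0.6999

F = 0.700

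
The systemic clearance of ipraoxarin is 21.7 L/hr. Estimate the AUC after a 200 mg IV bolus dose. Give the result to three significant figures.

AUC_0→∞ = Dose_iv / CL
        = 200 / 21.7 = 9.21659 mg/L·hr

AUC = 9.22 mg/L·hr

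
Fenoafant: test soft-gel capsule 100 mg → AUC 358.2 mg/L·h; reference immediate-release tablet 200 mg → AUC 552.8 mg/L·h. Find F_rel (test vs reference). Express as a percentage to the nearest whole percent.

F_rel = (AUC_test/D_test) / (AUC_ref/D_ref)
      = (358.2/100) / (552.8/200)
      = 3.582 / 2.764 = 1.2959 = 129.59%

F_rel = 130%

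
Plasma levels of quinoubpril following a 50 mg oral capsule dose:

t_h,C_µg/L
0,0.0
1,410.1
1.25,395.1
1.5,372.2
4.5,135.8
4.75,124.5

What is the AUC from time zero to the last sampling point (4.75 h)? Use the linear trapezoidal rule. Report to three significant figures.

AUC = 1200 µg/L·h

Trapezoidal AUC_0→4.75:
  [0→1]: (0.0+410.1)/2 × 1 = 205.05
  [1→1.25]: (410.1+395.1)/2 × 0.25 = 100.65
  [1.25→1.5]: (395.1+372.2)/2 × 0.25 = 95.9125
  [1.5→4.5]: (372.2+135.8)/2 × 3 = 762.0
  [4.5→4.75]: (135.8+124.5)/2 × 0.25 = 32.5375
  Sum = 1196.15 µg/L·h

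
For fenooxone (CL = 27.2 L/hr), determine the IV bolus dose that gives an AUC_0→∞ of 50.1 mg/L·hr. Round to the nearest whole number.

Dose_iv = CL × AUC_0→∞
     = 27.2 × 50.1 = 1362.72 mg

Dose = 1363 mg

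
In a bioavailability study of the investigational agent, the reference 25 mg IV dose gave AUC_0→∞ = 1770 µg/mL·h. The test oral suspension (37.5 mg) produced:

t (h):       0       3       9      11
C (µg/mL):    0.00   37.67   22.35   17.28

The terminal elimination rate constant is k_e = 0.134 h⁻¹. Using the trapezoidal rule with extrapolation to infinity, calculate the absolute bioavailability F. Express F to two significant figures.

F = 0.15

Trapezoidal AUC_0→11 (oral suspension):
  [0→3]: (0.00+37.67)/2 × 3 = 56.505
  [3→9]: (37.67+22.35)/2 × 6 = 180.06
  [9→11]: (22.35+17.28)/2 × 2 = 39.63
  Sum = 276.195 µg/mL·h
Tail: C_last/k_e = 17.28/0.134 = 128.955
AUC_0→∞ (oral suspension) = 276.195 + 128.955 = 405.15 µg/mL·h
F = (AUC_ev/D_ev)/(AUC_iv/D_iv) = (405.15/37.5)/(1770/25) = 10.804/70.8 = 0.1526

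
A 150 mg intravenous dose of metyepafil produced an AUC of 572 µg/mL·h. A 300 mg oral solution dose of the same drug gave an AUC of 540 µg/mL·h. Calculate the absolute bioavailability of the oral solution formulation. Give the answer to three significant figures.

F = (AUC_ev / D_ev) / (AUC_iv / D_iv)
  = (540/300) / (572/150)
  = 1.8 / 3.81333 = 0.4720

F = 0.472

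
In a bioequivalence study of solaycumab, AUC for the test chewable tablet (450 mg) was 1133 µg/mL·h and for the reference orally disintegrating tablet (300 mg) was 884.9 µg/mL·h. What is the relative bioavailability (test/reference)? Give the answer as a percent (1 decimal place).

F_rel = 85.4%

F_rel = (AUC_test/D_test) / (AUC_ref/D_ref)
      = (1133/450) / (884.9/300)
      = 2.51778 / 2.94967 = 0.8536 = 85.36%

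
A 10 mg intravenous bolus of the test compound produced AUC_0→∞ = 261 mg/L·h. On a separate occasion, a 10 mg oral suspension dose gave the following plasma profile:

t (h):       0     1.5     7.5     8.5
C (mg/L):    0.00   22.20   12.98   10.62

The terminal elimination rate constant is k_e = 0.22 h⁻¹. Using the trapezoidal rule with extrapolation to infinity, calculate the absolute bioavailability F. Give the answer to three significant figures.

Trapezoidal AUC_0→8.5 (oral suspension):
  [0→1.5]: (0.00+22.20)/2 × 1.5 = 16.65
  [1.5→7.5]: (22.20+12.98)/2 × 6 = 105.54
  [7.5→8.5]: (12.98+10.62)/2 × 1 = 11.8
  Sum = 133.99 mg/L·h
Tail: C_last/k_e = 10.62/0.22 = 48.273
AUC_0→∞ (oral suspension) = 133.99 + 48.273 = 182.263 mg/L·h
F = (AUC_ev/D_ev)/(AUC_iv/D_iv) = (182.263/10)/(261/10) = 18.2263/26.1 = 0.6983

F = 0.698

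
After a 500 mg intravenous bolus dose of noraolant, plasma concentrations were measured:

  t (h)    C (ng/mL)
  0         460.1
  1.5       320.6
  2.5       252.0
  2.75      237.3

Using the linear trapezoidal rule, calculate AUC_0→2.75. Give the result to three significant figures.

Trapezoidal AUC_0→2.75:
  [0→1.5]: (460.1+320.6)/2 × 1.5 = 585.525
  [1.5→2.5]: (320.6+252.0)/2 × 1 = 286.3
  [2.5→2.75]: (252.0+237.3)/2 × 0.25 = 61.1625
  Sum = 932.9875 ng/mL·h

AUC = 933 ng/mL·h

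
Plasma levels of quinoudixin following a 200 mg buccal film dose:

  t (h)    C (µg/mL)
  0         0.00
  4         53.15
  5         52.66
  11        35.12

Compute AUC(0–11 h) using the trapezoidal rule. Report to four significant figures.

AUC = 422.5 µg/mL·h

Trapezoidal AUC_0→11:
  [0→4]: (0.00+53.15)/2 × 4 = 106.3
  [4→5]: (53.15+52.66)/2 × 1 = 52.905
  [5→11]: (52.66+35.12)/2 × 6 = 263.34
  Sum = 422.545 µg/mL·h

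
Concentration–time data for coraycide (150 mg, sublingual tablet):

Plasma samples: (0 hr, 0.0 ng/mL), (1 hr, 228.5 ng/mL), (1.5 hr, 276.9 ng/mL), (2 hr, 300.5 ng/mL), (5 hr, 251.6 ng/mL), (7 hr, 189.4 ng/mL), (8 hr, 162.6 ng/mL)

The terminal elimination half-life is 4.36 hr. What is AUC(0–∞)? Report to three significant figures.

AUC = 2850 ng/mL·hr

Trapezoidal AUC_0→8:
  [0→1]: (0.0+228.5)/2 × 1 = 114.25
  [1→1.5]: (228.5+276.9)/2 × 0.5 = 126.35
  [1.5→2]: (276.9+300.5)/2 × 0.5 = 144.35
  [2→5]: (300.5+251.6)/2 × 3 = 828.15
  [5→7]: (251.6+189.4)/2 × 2 = 441.0
  [7→8]: (189.4+162.6)/2 × 1 = 176.0
  Sum = 1830.1 ng/mL·hr
k_e = ln2 / t½ = 0.693147 / 4.36 = 0.1590 hr^-1
Extrapolated tail: C_last / k_e = 162.6 / 0.159 = 1022.642
AUC_0→∞ = 1830.1 + 1022.642 = 2852.742 ng/mL·hr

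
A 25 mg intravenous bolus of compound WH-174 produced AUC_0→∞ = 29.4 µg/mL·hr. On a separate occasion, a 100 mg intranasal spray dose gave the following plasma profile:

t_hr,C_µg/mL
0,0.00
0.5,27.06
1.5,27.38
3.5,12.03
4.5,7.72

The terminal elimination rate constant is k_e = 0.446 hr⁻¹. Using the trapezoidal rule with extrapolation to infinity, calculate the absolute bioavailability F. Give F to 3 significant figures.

F = 0.855

Trapezoidal AUC_0→4.5 (intranasal spray):
  [0→0.5]: (0.00+27.06)/2 × 0.5 = 6.765
  [0.5→1.5]: (27.06+27.38)/2 × 1 = 27.22
  [1.5→3.5]: (27.38+12.03)/2 × 2 = 39.41
  [3.5→4.5]: (12.03+7.72)/2 × 1 = 9.875
  Sum = 83.27 µg/mL·hr
Tail: C_last/k_e = 7.72/0.446 = 17.309
AUC_0→∞ (intranasal spray) = 83.27 + 17.309 = 100.579 µg/mL·hr
F = (AUC_ev/D_ev)/(AUC_iv/D_iv) = (100.579/100)/(29.4/25) = 1.00579/1.176 = 0.8553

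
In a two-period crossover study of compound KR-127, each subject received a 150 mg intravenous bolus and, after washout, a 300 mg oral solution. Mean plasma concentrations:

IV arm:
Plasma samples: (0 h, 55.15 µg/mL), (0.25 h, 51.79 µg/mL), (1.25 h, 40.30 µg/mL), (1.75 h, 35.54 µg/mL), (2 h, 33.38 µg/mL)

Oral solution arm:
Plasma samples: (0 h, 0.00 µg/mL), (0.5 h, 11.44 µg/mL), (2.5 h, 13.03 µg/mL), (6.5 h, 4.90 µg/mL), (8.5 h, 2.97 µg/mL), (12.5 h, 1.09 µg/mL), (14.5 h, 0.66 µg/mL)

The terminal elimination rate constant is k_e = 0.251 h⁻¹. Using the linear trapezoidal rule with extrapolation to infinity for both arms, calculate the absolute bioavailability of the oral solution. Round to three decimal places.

Trapezoidal AUC_0→2 (IV):
  [0→0.25]: (55.15+51.79)/2 × 0.25 = 13.3675
  [0.25→1.25]: (51.79+40.30)/2 × 1 = 46.045
  [1.25→1.75]: (40.30+35.54)/2 × 0.5 = 18.96
  [1.75→2]: (35.54+33.38)/2 × 0.25 = 8.615
  Sum = 86.9875 µg/mL·h
IV tail: 33.38/0.251 = 132.988; AUC_iv,0→∞ = 86.9875 + 132.988 = 219.9755 µg/mL·h
Trapezoidal AUC_0→14.5 (oral solution):
  [0→0.5]: (0.00+11.44)/2 × 0.5 = 2.86
  [0.5→2.5]: (11.44+13.03)/2 × 2 = 24.47
  [2.5→6.5]: (13.03+4.90)/2 × 4 = 35.86
  [6.5→8.5]: (4.90+2.97)/2 × 2 = 7.87
  [8.5→12.5]: (2.97+1.09)/2 × 4 = 8.12
  [12.5→14.5]: (1.09+0.66)/2 × 2 = 1.75
  Sum = 80.93 µg/mL·h
oral solution tail: 0.66/0.251 = 2.629; AUC_ev,0→∞ = 80.93 + 2.629 = 83.559 µg/mL·h
F = (AUC_ev/D_ev)/(AUC_iv/D_iv) = (83.559/300)/(219.9755/150) = 0.27853/1.4665 = 0.1899

F = 0.190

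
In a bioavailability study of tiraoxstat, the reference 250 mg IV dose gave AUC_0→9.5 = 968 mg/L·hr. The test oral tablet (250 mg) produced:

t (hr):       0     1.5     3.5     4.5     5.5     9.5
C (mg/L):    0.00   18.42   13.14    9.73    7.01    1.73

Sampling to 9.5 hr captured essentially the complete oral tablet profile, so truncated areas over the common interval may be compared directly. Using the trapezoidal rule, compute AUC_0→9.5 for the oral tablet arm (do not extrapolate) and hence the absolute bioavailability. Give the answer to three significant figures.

Trapezoidal AUC_0→9.5 (oral tablet):
  [0→1.5]: (0.00+18.42)/2 × 1.5 = 13.815
  [1.5→3.5]: (18.42+13.14)/2 × 2 = 31.56
  [3.5→4.5]: (13.14+9.73)/2 × 1 = 11.435
  [4.5→5.5]: (9.73+7.01)/2 × 1 = 8.37
  [5.5→9.5]: (7.01+1.73)/2 × 4 = 17.48
  Sum = 82.66 mg/L·hr
F = (AUC_ev/D_ev)/(AUC_iv/D_iv) = (82.66/250)/(968/250) = 0.33064/3.872 = 0.0854

F = 0.0854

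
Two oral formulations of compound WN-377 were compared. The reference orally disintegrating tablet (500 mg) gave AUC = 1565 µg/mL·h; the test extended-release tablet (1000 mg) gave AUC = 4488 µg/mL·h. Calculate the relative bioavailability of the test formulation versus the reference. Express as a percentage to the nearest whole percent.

F_rel = (AUC_test/D_test) / (AUC_ref/D_ref)
      = (4488/1000) / (1565/500)
      = 4.488 / 3.13 = 1.4339 = 143.39%

F_rel = 143%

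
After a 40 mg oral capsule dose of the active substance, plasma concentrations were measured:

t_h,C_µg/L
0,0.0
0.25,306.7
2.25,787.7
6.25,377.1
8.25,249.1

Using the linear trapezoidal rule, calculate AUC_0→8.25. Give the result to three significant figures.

Trapezoidal AUC_0→8.25:
  [0→0.25]: (0.0+306.7)/2 × 0.25 = 38.3375
  [0.25→2.25]: (306.7+787.7)/2 × 2 = 1094.4
  [2.25→6.25]: (787.7+377.1)/2 × 4 = 2329.6
  [6.25→8.25]: (377.1+249.1)/2 × 2 = 626.2
  Sum = 4088.5375 µg/L·h

AUC = 4090 µg/L·h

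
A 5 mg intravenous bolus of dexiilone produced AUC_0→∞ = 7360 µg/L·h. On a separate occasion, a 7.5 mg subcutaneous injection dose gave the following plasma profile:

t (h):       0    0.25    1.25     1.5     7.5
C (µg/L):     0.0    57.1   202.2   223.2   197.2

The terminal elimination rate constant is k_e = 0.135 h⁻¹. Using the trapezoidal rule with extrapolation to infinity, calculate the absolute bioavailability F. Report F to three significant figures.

Trapezoidal AUC_0→7.5 (subcutaneous injection):
  [0→0.25]: (0.0+57.1)/2 × 0.25 = 7.1375
  [0.25→1.25]: (57.1+202.2)/2 × 1 = 129.65
  [1.25→1.5]: (202.2+223.2)/2 × 0.25 = 53.175
  [1.5→7.5]: (223.2+197.2)/2 × 6 = 1261.2
  Sum = 1451.1625 µg/L·h
Tail: C_last/k_e = 197.2/0.135 = 1460.741
AUC_0→∞ (subcutaneous injection) = 1451.1625 + 1460.741 = 2911.9035 µg/L·h
F = (AUC_ev/D_ev)/(AUC_iv/D_iv) = (2911.9035/7.5)/(7360/5) = 388.2538/1472 = 0.2638

F = 0.264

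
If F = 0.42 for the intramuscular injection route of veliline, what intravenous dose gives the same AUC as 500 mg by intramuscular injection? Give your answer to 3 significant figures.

Systemic exposure from an extravascular dose = F × D_ev, so the equivalent IV dose is F × D_ev.
D_iv = F × D_ev = 0.42 × 500 = 210 mg

D_iv = 210 mg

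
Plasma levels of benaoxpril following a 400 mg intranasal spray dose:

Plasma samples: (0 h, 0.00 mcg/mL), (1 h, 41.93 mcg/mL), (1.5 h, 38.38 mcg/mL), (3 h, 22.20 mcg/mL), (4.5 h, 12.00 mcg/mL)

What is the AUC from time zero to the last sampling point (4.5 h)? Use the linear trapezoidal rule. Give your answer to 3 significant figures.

Trapezoidal AUC_0→4.5:
  [0→1]: (0.00+41.93)/2 × 1 = 20.965
  [1→1.5]: (41.93+38.38)/2 × 0.5 = 20.0775
  [1.5→3]: (38.38+22.20)/2 × 1.5 = 45.435
  [3→4.5]: (22.20+12.00)/2 × 1.5 = 25.65
  Sum = 112.1275 mcg/mL·h

AUC = 112 mcg/mL·h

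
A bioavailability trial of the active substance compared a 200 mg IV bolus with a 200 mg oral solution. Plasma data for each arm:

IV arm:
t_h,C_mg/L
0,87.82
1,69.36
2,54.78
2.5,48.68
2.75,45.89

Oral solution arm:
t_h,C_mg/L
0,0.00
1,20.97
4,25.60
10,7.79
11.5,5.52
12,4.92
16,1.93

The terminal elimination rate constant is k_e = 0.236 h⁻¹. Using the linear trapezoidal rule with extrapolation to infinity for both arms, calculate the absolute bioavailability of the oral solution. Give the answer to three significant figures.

Trapezoidal AUC_0→2.75 (IV):
  [0→1]: (87.82+69.36)/2 × 1 = 78.59
  [1→2]: (69.36+54.78)/2 × 1 = 62.07
  [2→2.5]: (54.78+48.68)/2 × 0.5 = 25.865
  [2.5→2.75]: (48.68+45.89)/2 × 0.25 = 11.82125
  Sum = 178.34625 mg/L·h
IV tail: 45.89/0.236 = 194.449; AUC_iv,0→∞ = 178.34625 + 194.449 = 372.79525 mg/L·h
Trapezoidal AUC_0→16 (oral solution):
  [0→1]: (0.00+20.97)/2 × 1 = 10.485
  [1→4]: (20.97+25.60)/2 × 3 = 69.855
  [4→10]: (25.60+7.79)/2 × 6 = 100.17
  [10→11.5]: (7.79+5.52)/2 × 1.5 = 9.9825
  [11.5→12]: (5.52+4.92)/2 × 0.5 = 2.61
  [12→16]: (4.92+1.93)/2 × 4 = 13.7
  Sum = 206.8025 mg/L·h
oral solution tail: 1.93/0.236 = 8.178; AUC_ev,0→∞ = 206.8025 + 8.178 = 214.9805 mg/L·h
F = (AUC_ev/D_ev)/(AUC_iv/D_iv) = (214.9805/200)/(372.79525/200) = 1.0749025/1.86398 = 0.5767

F = 0.577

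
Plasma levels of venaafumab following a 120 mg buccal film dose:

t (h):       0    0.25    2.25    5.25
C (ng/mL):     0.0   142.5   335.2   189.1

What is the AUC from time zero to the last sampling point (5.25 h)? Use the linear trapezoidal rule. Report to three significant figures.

AUC = 1280 ng/mL·h

Trapezoidal AUC_0→5.25:
  [0→0.25]: (0.0+142.5)/2 × 0.25 = 17.8125
  [0.25→2.25]: (142.5+335.2)/2 × 2 = 477.7
  [2.25→5.25]: (335.2+189.1)/2 × 3 = 786.45
  Sum = 1281.9625 ng/mL·h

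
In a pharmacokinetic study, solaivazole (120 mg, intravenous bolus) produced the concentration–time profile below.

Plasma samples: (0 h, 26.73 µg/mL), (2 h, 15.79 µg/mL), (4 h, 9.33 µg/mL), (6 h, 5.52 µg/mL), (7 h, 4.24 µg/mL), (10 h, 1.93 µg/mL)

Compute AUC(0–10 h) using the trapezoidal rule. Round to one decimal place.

Trapezoidal AUC_0→10:
  [0→2]: (26.73+15.79)/2 × 2 = 42.52
  [2→4]: (15.79+9.33)/2 × 2 = 25.12
  [4→6]: (9.33+5.52)/2 × 2 = 14.85
  [6→7]: (5.52+4.24)/2 × 1 = 4.88
  [7→10]: (4.24+1.93)/2 × 3 = 9.255
  Sum = 96.625 µg/mL·h

AUC = 96.6 µg/mL·h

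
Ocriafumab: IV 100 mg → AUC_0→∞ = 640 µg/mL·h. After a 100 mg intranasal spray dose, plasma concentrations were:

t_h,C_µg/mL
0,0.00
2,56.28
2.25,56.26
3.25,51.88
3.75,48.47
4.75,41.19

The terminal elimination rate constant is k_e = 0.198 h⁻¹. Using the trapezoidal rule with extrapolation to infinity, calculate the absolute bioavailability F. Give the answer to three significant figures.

F = 0.629

Trapezoidal AUC_0→4.75 (intranasal spray):
  [0→2]: (0.00+56.28)/2 × 2 = 56.28
  [2→2.25]: (56.28+56.26)/2 × 0.25 = 14.0675
  [2.25→3.25]: (56.26+51.88)/2 × 1 = 54.07
  [3.25→3.75]: (51.88+48.47)/2 × 0.5 = 25.0875
  [3.75→4.75]: (48.47+41.19)/2 × 1 = 44.83
  Sum = 194.335 µg/mL·h
Tail: C_last/k_e = 41.19/0.198 = 208.030
AUC_0→∞ (intranasal spray) = 194.335 + 208.030 = 402.365 µg/mL·h
F = (AUC_ev/D_ev)/(AUC_iv/D_iv) = (402.365/100)/(640/100) = 4.02365/6.4 = 0.6287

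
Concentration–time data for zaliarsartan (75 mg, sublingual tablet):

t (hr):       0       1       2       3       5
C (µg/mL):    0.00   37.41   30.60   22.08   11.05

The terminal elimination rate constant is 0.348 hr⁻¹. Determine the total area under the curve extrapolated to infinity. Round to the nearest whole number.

Trapezoidal AUC_0→5:
  [0→1]: (0.00+37.41)/2 × 1 = 18.705
  [1→2]: (37.41+30.60)/2 × 1 = 34.005
  [2→3]: (30.60+22.08)/2 × 1 = 26.34
  [3→5]: (22.08+11.05)/2 × 2 = 33.13
  Sum = 112.18 µg/mL·hr
Extrapolated tail: C_last / k_e = 11.05 / 0.348 = 31.753
AUC_0→∞ = 112.18 + 31.753 = 143.933 µg/mL·hr

AUC = 144 µg/mL·hr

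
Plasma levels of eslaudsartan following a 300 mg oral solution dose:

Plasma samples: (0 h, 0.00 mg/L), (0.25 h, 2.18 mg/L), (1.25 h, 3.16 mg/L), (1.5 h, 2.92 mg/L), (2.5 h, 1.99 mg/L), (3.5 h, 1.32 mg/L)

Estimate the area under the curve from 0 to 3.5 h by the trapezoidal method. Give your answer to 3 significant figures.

Trapezoidal AUC_0→3.5:
  [0→0.25]: (0.00+2.18)/2 × 0.25 = 0.2725
  [0.25→1.25]: (2.18+3.16)/2 × 1 = 2.67
  [1.25→1.5]: (3.16+2.92)/2 × 0.25 = 0.76
  [1.5→2.5]: (2.92+1.99)/2 × 1 = 2.455
  [2.5→3.5]: (1.99+1.32)/2 × 1 = 1.655
  Sum = 7.8125 mg/L·h

AUC = 7.81 mg/L·h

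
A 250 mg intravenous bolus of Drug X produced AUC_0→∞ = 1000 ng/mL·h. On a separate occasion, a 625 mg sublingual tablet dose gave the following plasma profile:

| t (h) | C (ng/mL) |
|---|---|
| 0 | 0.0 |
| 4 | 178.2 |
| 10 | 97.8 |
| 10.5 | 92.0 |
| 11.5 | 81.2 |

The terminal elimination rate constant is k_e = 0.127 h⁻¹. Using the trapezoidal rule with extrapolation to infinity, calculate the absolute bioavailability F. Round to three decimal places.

Trapezoidal AUC_0→11.5 (sublingual tablet):
  [0→4]: (0.0+178.2)/2 × 4 = 356.4
  [4→10]: (178.2+97.8)/2 × 6 = 828.0
  [10→10.5]: (97.8+92.0)/2 × 0.5 = 47.45
  [10.5→11.5]: (92.0+81.2)/2 × 1 = 86.6
  Sum = 1318.45 ng/mL·h
Tail: C_last/k_e = 81.2/0.127 = 639.370
AUC_0→∞ (sublingual tablet) = 1318.45 + 639.370 = 1957.82 ng/mL·h
F = (AUC_ev/D_ev)/(AUC_iv/D_iv) = (1957.82/625)/(1000/250) = 3.132512/4 = 0.7831

F = 0.783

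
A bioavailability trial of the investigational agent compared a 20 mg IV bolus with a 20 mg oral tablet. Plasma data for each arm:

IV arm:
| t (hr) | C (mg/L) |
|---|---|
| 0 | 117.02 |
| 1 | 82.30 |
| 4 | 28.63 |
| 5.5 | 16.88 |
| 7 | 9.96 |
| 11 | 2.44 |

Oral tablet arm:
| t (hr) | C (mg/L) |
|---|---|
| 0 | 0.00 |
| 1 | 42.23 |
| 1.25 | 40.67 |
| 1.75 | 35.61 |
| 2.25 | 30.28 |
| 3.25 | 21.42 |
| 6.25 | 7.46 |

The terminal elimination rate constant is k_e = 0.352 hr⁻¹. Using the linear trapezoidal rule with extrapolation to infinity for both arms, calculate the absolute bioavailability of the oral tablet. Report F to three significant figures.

F = 0.447

Trapezoidal AUC_0→11 (IV):
  [0→1]: (117.02+82.30)/2 × 1 = 99.66
  [1→4]: (82.30+28.63)/2 × 3 = 166.395
  [4→5.5]: (28.63+16.88)/2 × 1.5 = 34.1325
  [5.5→7]: (16.88+9.96)/2 × 1.5 = 20.13
  [7→11]: (9.96+2.44)/2 × 4 = 24.8
  Sum = 345.1175 mg/L·hr
IV tail: 2.44/0.352 = 6.932; AUC_iv,0→∞ = 345.1175 + 6.932 = 352.0495 mg/L·hr
Trapezoidal AUC_0→6.25 (oral tablet):
  [0→1]: (0.00+42.23)/2 × 1 = 21.115
  [1→1.25]: (42.23+40.67)/2 × 0.25 = 10.3625
  [1.25→1.75]: (40.67+35.61)/2 × 0.5 = 19.07
  [1.75→2.25]: (35.61+30.28)/2 × 0.5 = 16.4725
  [2.25→3.25]: (30.28+21.42)/2 × 1 = 25.85
  [3.25→6.25]: (21.42+7.46)/2 × 3 = 43.32
  Sum = 136.19 mg/L·hr
oral tablet tail: 7.46/0.352 = 21.193; AUC_ev,0→∞ = 136.19 + 21.193 = 157.383 mg/L·hr
F = (AUC_ev/D_ev)/(AUC_iv/D_iv) = (157.383/20)/(352.0495/20) = 7.86915/17.602475 = 0.4470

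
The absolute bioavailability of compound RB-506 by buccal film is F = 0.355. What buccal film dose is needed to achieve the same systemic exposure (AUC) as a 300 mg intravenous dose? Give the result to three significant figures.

D_buccal = 845 mg

For equal systemic exposure: F × D_ev = D_iv
D_ev = D_iv / F = 300 / 0.355 = 845.07 mg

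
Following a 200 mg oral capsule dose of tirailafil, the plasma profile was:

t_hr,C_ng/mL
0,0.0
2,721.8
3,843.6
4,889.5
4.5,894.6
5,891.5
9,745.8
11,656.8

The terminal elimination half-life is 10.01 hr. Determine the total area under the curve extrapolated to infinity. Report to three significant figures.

Trapezoidal AUC_0→11:
  [0→2]: (0.0+721.8)/2 × 2 = 721.8
  [2→3]: (721.8+843.6)/2 × 1 = 782.7
  [3→4]: (843.6+889.5)/2 × 1 = 866.55
  [4→4.5]: (889.5+894.6)/2 × 0.5 = 446.025
  [4.5→5]: (894.6+891.5)/2 × 0.5 = 446.525
  [5→9]: (891.5+745.8)/2 × 4 = 3274.6
  [9→11]: (745.8+656.8)/2 × 2 = 1402.6
  Sum = 7940.8 ng/mL·hr
k_e = ln2 / t½ = 0.693147 / 10.01 = 0.0692 hr^-1
Extrapolated tail: C_last / k_e = 656.8 / 0.0692 = 9491.329
AUC_0→∞ = 7940.8 + 9491.329 = 17432.129 ng/mL·hr

AUC = 17400 ng/mL·hr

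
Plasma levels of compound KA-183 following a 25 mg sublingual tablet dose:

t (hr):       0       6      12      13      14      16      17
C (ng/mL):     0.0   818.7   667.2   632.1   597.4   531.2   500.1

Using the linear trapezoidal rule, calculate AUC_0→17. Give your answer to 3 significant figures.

AUC = 9820 ng/mL·hr

Trapezoidal AUC_0→17:
  [0→6]: (0.0+818.7)/2 × 6 = 2456.1
  [6→12]: (818.7+667.2)/2 × 6 = 4457.7
  [12→13]: (667.2+632.1)/2 × 1 = 649.65
  [13→14]: (632.1+597.4)/2 × 1 = 614.75
  [14→16]: (597.4+531.2)/2 × 2 = 1128.6
  [16→17]: (531.2+500.1)/2 × 1 = 515.65
  Sum = 9822.45 ng/mL·hr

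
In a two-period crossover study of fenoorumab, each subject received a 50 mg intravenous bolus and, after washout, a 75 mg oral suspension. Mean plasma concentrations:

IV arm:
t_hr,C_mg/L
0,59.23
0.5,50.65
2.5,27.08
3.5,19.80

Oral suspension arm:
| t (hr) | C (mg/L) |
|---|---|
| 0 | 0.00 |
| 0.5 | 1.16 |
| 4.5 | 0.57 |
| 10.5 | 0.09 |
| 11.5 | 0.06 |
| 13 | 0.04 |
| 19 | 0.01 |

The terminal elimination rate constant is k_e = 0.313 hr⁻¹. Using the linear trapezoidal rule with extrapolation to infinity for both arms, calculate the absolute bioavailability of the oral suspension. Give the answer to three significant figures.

F = 0.0211

Trapezoidal AUC_0→3.5 (IV):
  [0→0.5]: (59.23+50.65)/2 × 0.5 = 27.47
  [0.5→2.5]: (50.65+27.08)/2 × 2 = 77.73
  [2.5→3.5]: (27.08+19.80)/2 × 1 = 23.44
  Sum = 128.64 mg/L·hr
IV tail: 19.80/0.313 = 63.259; AUC_iv,0→∞ = 128.64 + 63.259 = 191.899 mg/L·hr
Trapezoidal AUC_0→19 (oral suspension):
  [0→0.5]: (0.00+1.16)/2 × 0.5 = 0.29
  [0.5→4.5]: (1.16+0.57)/2 × 4 = 3.46
  [4.5→10.5]: (0.57+0.09)/2 × 6 = 1.98
  [10.5→11.5]: (0.09+0.06)/2 × 1 = 0.075
  [11.5→13]: (0.06+0.04)/2 × 1.5 = 0.075
  [13→19]: (0.04+0.01)/2 × 6 = 0.15
  Sum = 6.03 mg/L·hr
oral suspension tail: 0.01/0.313 = 0.032; AUC_ev,0→∞ = 6.03 + 0.032 = 6.062 mg/L·hr
F = (AUC_ev/D_ev)/(AUC_iv/D_iv) = (6.062/75)/(191.899/50) = 0.0808267/3.83798 = 0.0211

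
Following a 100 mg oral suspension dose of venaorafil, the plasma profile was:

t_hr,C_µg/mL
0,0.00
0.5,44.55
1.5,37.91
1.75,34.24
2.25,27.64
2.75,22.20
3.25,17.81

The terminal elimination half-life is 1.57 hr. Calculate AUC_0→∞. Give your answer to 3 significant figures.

Trapezoidal AUC_0→3.25:
  [0→0.5]: (0.00+44.55)/2 × 0.5 = 11.1375
  [0.5→1.5]: (44.55+37.91)/2 × 1 = 41.23
  [1.5→1.75]: (37.91+34.24)/2 × 0.25 = 9.01875
  [1.75→2.25]: (34.24+27.64)/2 × 0.5 = 15.47
  [2.25→2.75]: (27.64+22.20)/2 × 0.5 = 12.46
  [2.75→3.25]: (22.20+17.81)/2 × 0.5 = 10.0025
  Sum = 99.31875 µg/mL·hr
k_e = ln2 / t½ = 0.693147 / 1.57 = 0.4415 hr^-1
Extrapolated tail: C_last / k_e = 17.81 / 0.4415 = 40.340
AUC_0→∞ = 99.31875 + 40.340 = 139.65875 µg/mL·hr

AUC = 140 µg/mL·hr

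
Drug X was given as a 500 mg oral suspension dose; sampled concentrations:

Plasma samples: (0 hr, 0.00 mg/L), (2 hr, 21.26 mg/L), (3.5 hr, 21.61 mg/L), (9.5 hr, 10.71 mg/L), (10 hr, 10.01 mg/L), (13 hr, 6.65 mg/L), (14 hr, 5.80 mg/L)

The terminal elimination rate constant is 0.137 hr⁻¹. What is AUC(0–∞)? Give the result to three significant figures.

Trapezoidal AUC_0→14:
  [0→2]: (0.00+21.26)/2 × 2 = 21.26
  [2→3.5]: (21.26+21.61)/2 × 1.5 = 32.1525
  [3.5→9.5]: (21.61+10.71)/2 × 6 = 96.96
  [9.5→10]: (10.71+10.01)/2 × 0.5 = 5.18
  [10→13]: (10.01+6.65)/2 × 3 = 24.99
  [13→14]: (6.65+5.80)/2 × 1 = 6.225
  Sum = 186.7675 mg/L·hr
Extrapolated tail: C_last / k_e = 5.80 / 0.137 = 42.336
AUC_0→∞ = 186.7675 + 42.336 = 229.1035 mg/L·hr

AUC = 229 mg/L·hr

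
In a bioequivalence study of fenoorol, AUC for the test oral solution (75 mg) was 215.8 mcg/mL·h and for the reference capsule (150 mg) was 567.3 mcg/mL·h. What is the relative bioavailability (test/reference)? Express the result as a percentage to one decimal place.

F_rel = (AUC_test/D_test) / (AUC_ref/D_ref)
      = (215.8/75) / (567.3/150)
      = 2.87733 / 3.782 = 0.7608 = 76.08%

F_rel = 76.1%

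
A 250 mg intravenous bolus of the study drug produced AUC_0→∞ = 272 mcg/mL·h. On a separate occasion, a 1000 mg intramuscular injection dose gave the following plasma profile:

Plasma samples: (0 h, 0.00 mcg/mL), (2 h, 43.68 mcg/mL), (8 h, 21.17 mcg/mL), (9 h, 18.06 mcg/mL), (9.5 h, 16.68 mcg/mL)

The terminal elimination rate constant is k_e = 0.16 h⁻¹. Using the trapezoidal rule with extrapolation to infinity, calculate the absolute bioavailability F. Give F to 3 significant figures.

Trapezoidal AUC_0→9.5 (intramuscular injection):
  [0→2]: (0.00+43.68)/2 × 2 = 43.68
  [2→8]: (43.68+21.17)/2 × 6 = 194.55
  [8→9]: (21.17+18.06)/2 × 1 = 19.615
  [9→9.5]: (18.06+16.68)/2 × 0.5 = 8.685
  Sum = 266.53 mcg/mL·h
Tail: C_last/k_e = 16.68/0.16 = 104.250
AUC_0→∞ (intramuscular injection) = 266.53 + 104.250 = 370.78 mcg/mL·h
F = (AUC_ev/D_ev)/(AUC_iv/D_iv) = (370.78/1000)/(272/250) = 0.37078/1.088 = 0.3408

F = 0.341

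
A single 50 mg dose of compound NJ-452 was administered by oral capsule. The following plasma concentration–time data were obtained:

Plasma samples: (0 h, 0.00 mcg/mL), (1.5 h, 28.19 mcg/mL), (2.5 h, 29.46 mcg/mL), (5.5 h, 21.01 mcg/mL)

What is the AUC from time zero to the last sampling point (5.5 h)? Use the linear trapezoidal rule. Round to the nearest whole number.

AUC = 126 mcg/mL·h

Trapezoidal AUC_0→5.5:
  [0→1.5]: (0.00+28.19)/2 × 1.5 = 21.1425
  [1.5→2.5]: (28.19+29.46)/2 × 1 = 28.825
  [2.5→5.5]: (29.46+21.01)/2 × 3 = 75.705
  Sum = 125.6725 mcg/mL·h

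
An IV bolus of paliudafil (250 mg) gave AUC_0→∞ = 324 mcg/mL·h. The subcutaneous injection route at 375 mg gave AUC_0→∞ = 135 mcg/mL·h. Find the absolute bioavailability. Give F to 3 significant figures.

F = (AUC_ev / D_ev) / (AUC_iv / D_iv)
  = (135/375) / (324/250)
  = 0.36 / 1.296 = 0.2778

F = 0.278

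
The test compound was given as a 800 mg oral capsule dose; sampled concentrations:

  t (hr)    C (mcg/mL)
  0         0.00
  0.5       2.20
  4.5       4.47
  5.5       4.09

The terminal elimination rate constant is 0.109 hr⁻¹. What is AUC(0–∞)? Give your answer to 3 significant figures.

Trapezoidal AUC_0→5.5:
  [0→0.5]: (0.00+2.20)/2 × 0.5 = 0.55
  [0.5→4.5]: (2.20+4.47)/2 × 4 = 13.34
  [4.5→5.5]: (4.47+4.09)/2 × 1 = 4.28
  Sum = 18.17 mcg/mL·hr
Extrapolated tail: C_last / k_e = 4.09 / 0.109 = 37.523
AUC_0→∞ = 18.17 + 37.523 = 55.693 mcg/mL·hr

AUC = 55.7 mcg/mL·hr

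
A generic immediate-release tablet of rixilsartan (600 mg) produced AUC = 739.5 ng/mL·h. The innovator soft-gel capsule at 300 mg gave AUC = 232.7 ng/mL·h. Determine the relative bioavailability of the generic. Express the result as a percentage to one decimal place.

F_rel = (AUC_test/D_test) / (AUC_ref/D_ref)
      = (739.5/600) / (232.7/300)
      = 1.2325 / 0.775667 = 1.5890 = 158.90%

F_rel = 158.9%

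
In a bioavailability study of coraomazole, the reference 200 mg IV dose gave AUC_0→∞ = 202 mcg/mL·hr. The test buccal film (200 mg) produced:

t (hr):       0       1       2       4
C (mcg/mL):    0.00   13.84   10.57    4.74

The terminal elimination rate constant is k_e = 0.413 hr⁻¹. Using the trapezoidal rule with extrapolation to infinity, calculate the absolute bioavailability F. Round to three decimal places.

F = 0.227

Trapezoidal AUC_0→4 (buccal film):
  [0→1]: (0.00+13.84)/2 × 1 = 6.92
  [1→2]: (13.84+10.57)/2 × 1 = 12.205
  [2→4]: (10.57+4.74)/2 × 2 = 15.31
  Sum = 34.435 mcg/mL·hr
Tail: C_last/k_e = 4.74/0.413 = 11.477
AUC_0→∞ (buccal film) = 34.435 + 11.477 = 45.912 mcg/mL·hr
F = (AUC_ev/D_ev)/(AUC_iv/D_iv) = (45.912/200)/(202/200) = 0.22956/1.01 = 0.2273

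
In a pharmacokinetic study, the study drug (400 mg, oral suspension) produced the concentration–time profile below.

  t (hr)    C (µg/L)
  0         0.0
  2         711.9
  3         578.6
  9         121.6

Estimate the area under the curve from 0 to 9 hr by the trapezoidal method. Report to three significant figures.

AUC = 3460 µg/L·hr

Trapezoidal AUC_0→9:
  [0→2]: (0.0+711.9)/2 × 2 = 711.9
  [2→3]: (711.9+578.6)/2 × 1 = 645.25
  [3→9]: (578.6+121.6)/2 × 6 = 2100.6
  Sum = 3457.75 µg/L·hr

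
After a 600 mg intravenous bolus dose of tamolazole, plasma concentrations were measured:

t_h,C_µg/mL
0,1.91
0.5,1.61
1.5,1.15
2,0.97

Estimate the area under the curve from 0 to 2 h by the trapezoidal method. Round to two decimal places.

Trapezoidal AUC_0→2:
  [0→0.5]: (1.91+1.61)/2 × 0.5 = 0.88
  [0.5→1.5]: (1.61+1.15)/2 × 1 = 1.38
  [1.5→2]: (1.15+0.97)/2 × 0.5 = 0.53
  Sum = 2.79 µg/mL·h

AUC = 2.79 µg/mL·h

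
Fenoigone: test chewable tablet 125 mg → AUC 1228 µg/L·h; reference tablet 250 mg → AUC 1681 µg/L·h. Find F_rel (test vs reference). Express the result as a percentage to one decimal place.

F_rel = 146.1%

F_rel = (AUC_test/D_test) / (AUC_ref/D_ref)
      = (1228/125) / (1681/250)
      = 9.824 / 6.724 = 1.4610 = 146.10%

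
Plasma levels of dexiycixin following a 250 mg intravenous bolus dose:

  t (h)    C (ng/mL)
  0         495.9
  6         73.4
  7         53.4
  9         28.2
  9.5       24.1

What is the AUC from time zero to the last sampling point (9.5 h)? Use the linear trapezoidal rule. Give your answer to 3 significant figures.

AUC = 1870 ng/mL·h

Trapezoidal AUC_0→9.5:
  [0→6]: (495.9+73.4)/2 × 6 = 1707.9
  [6→7]: (73.4+53.4)/2 × 1 = 63.4
  [7→9]: (53.4+28.2)/2 × 2 = 81.6
  [9→9.5]: (28.2+24.1)/2 × 0.5 = 13.075
  Sum = 1865.975 ng/mL·h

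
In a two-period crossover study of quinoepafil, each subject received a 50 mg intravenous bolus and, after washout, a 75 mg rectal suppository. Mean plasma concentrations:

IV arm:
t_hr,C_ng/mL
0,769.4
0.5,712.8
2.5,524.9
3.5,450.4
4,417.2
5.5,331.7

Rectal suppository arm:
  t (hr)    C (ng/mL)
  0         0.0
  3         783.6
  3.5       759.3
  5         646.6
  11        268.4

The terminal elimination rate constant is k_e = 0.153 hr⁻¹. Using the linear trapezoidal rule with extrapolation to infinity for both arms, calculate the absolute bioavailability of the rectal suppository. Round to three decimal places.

Trapezoidal AUC_0→5.5 (IV):
  [0→0.5]: (769.4+712.8)/2 × 0.5 = 370.55
  [0.5→2.5]: (712.8+524.9)/2 × 2 = 1237.7
  [2.5→3.5]: (524.9+450.4)/2 × 1 = 487.65
  [3.5→4]: (450.4+417.2)/2 × 0.5 = 216.9
  [4→5.5]: (417.2+331.7)/2 × 1.5 = 561.675
  Sum = 2874.475 ng/mL·hr
IV tail: 331.7/0.153 = 2167.974; AUC_iv,0→∞ = 2874.475 + 2167.974 = 5042.449 ng/mL·hr
Trapezoidal AUC_0→11 (rectal suppository):
  [0→3]: (0.0+783.6)/2 × 3 = 1175.4
  [3→3.5]: (783.6+759.3)/2 × 0.5 = 385.725
  [3.5→5]: (759.3+646.6)/2 × 1.5 = 1054.425
  [5→11]: (646.6+268.4)/2 × 6 = 2745.0
  Sum = 5360.55 ng/mL·hr
rectal suppository tail: 268.4/0.153 = 1754.248; AUC_ev,0→∞ = 5360.55 + 1754.248 = 7114.798 ng/mL·hr
F = (AUC_ev/D_ev)/(AUC_iv/D_iv) = (7114.798/75)/(5042.449/50) = 94.864/100.84898 = 0.9407

F = 0.941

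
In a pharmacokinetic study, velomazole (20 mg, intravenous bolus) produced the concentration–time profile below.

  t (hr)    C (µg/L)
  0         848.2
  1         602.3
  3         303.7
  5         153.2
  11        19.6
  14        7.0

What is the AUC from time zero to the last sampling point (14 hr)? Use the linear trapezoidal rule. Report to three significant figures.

Trapezoidal AUC_0→14:
  [0→1]: (848.2+602.3)/2 × 1 = 725.25
  [1→3]: (602.3+303.7)/2 × 2 = 906.0
  [3→5]: (303.7+153.2)/2 × 2 = 456.9
  [5→11]: (153.2+19.6)/2 × 6 = 518.4
  [11→14]: (19.6+7.0)/2 × 3 = 39.9
  Sum = 2646.45 µg/L·hr

AUC = 2650 µg/L·hr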